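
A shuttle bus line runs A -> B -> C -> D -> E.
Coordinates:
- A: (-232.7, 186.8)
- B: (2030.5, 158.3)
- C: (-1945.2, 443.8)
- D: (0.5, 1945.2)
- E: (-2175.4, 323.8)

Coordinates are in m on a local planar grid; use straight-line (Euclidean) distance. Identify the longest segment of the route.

B–C

Leg distances:
A→B: 2263.4 m
B→C: 3985.9 m
C→D: 2457.6 m
D→E: 2713.6 m
The longest leg is B–C at 3985.9 m.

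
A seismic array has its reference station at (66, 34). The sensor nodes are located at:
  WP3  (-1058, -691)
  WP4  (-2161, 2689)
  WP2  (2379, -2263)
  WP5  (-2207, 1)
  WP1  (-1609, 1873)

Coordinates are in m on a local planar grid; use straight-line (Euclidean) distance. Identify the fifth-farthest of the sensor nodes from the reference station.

Distance to each, sorted:
WP4: 3465.3 m
WP2: 3259.8 m
WP1: 2487.5 m
WP5: 2273.2 m
WP3: 1337.5 m
The fifth-farthest is WP3 at 1337.5 m.

WP3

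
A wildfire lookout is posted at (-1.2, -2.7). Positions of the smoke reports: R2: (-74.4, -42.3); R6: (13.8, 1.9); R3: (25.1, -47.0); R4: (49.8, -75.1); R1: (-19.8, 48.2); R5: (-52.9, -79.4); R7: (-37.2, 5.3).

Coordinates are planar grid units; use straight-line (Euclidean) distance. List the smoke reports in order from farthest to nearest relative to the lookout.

Distances from the lookout:
R5 (-52.9, -79.4): 92.5
R4 (49.8, -75.1): 88.6
R2 (-74.4, -42.3): 83.2
R1 (-19.8, 48.2): 54.2
R3 (25.1, -47.0): 51.5
R7 (-37.2, 5.3): 36.9
R6 (13.8, 1.9): 15.7

R5, R4, R2, R1, R3, R7, R6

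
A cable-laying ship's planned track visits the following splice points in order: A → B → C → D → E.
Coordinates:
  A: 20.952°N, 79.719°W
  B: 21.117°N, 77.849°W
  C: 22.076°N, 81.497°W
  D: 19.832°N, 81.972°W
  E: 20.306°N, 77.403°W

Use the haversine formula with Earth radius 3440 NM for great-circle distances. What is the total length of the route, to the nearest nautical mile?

Leg distances:
A→B: 105.3 NM  (cumulative 105.3 NM)
B→C: 211.6 NM  (cumulative 316.9 NM)
C→D: 137.3 NM  (cumulative 454.2 NM)
D→E: 259.2 NM  (cumulative 713.4 NM)
Total route length ≈ 713 NM.

713 NM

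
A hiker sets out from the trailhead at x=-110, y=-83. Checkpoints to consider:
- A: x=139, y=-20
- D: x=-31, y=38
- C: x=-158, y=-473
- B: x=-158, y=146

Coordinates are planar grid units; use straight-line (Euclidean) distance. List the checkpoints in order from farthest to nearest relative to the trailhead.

C, A, B, D

Distances from the trailhead:
C x=-158, y=-473: 392.9
A x=139, y=-20: 256.8
B x=-158, y=146: 234.0
D x=-31, y=38: 144.5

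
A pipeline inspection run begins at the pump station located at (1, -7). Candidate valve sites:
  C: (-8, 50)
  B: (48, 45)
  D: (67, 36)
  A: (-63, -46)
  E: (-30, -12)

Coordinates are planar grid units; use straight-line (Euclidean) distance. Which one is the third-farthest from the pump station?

B

Distance to each, sorted:
D: 78.8
A: 74.9
B: 70.1
C: 57.7
E: 31.4
The third-farthest is B at 70.1.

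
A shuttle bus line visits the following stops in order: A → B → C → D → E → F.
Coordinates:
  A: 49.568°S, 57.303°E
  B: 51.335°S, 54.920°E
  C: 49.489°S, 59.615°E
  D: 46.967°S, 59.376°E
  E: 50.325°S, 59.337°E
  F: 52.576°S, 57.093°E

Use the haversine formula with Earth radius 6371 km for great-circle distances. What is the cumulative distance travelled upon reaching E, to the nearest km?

Leg distances:
A→B: 259.0 km  (cumulative 259.0 km)
B→C: 390.8 km  (cumulative 649.8 km)
C→D: 281.0 km  (cumulative 930.7 km)
D→E: 373.4 km  (cumulative 1304.2 km)
Cumulative distance at E ≈ 1304 km.

1304 km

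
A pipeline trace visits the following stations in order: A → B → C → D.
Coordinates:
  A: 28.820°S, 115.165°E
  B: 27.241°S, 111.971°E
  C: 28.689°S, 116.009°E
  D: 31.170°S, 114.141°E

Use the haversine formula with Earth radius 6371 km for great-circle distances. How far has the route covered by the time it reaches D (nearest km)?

1117 km

Leg distances:
A→B: 359.3 km  (cumulative 359.3 km)
B→C: 428.0 km  (cumulative 787.3 km)
C→D: 329.4 km  (cumulative 1116.7 km)
Cumulative distance at D ≈ 1117 km.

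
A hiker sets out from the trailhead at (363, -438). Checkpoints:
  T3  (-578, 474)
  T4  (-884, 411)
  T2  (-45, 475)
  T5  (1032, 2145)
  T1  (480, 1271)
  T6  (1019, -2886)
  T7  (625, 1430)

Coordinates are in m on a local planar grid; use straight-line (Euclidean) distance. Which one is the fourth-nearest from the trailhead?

Distances from the trailhead ((363, -438)):
T2: 1000.0 m
T3: 1310.4 m
T4: 1508.6 m
T1: 1713.0 m
T7: 1886.3 m
T6: 2534.4 m
T5: 2668.2 m
The fourth-nearest is T1 at 1713.0 m.

T1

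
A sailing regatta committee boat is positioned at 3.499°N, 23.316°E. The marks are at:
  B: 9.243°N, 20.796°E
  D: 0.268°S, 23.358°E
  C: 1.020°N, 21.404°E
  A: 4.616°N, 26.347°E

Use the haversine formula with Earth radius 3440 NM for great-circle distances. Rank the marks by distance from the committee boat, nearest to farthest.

Distances from the committee boat:
C 1.020°N, 21.404°E: 187.9 NM
A 4.616°N, 26.347°E: 193.5 NM
D 0.268°S, 23.358°E: 226.2 NM
B 9.243°N, 20.796°E: 376.2 NM

C, A, D, B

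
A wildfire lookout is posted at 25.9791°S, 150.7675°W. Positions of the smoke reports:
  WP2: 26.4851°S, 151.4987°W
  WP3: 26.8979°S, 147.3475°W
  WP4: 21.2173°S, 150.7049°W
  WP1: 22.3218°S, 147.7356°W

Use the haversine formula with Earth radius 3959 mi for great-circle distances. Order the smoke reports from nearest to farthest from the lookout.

WP2, WP3, WP1, WP4

Computing each great-circle distance from 25.9791°S, 150.7675°W:
WP2 26.4851°S, 151.4987°W: 57.2 mi
WP3 26.8979°S, 147.3475°W: 220.9 mi
WP1 22.3218°S, 147.7356°W: 316.8 mi
WP4 21.2173°S, 150.7049°W: 329.1 mi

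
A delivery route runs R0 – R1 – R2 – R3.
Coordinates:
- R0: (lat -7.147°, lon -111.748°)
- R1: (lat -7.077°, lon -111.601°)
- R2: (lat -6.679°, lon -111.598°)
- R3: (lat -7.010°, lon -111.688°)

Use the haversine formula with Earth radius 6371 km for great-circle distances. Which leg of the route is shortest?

R0–R1

Leg distances:
R0→R1: 18.0 km
R1→R2: 44.3 km
R2→R3: 38.1 km
The shortest leg is R0–R1 at 18.0 km.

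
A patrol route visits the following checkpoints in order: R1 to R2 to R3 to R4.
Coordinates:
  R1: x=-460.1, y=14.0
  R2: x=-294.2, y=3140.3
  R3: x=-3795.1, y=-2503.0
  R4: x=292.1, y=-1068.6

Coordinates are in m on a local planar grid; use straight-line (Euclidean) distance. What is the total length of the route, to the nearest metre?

14103 m

Leg distances:
R1→R2: 3130.7 m  (cumulative 3130.7 m)
R2→R3: 6641.0 m  (cumulative 9771.7 m)
R3→R4: 4331.6 m  (cumulative 14103.3 m)
Total route length ≈ 14103 m.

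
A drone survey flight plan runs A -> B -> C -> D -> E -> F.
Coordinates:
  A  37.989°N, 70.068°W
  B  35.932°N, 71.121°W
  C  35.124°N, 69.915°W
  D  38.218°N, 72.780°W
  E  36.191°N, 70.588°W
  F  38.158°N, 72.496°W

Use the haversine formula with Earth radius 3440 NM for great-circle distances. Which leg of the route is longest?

C–D

Leg distances:
A→B: 133.4 NM
B→C: 76.3 NM
C→D: 231.4 NM
D→E: 160.6 NM
E→F: 149.3 NM
The longest leg is C–D at 231.4 NM.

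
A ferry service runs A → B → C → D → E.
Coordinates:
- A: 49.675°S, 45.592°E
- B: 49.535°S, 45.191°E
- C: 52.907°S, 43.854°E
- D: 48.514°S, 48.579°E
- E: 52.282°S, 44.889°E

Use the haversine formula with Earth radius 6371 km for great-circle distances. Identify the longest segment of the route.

Leg distances:
A→B: 32.8 km
B→C: 386.3 km
C→D: 590.7 km
D→E: 493.8 km
The longest leg is C–D at 590.7 km.

C–D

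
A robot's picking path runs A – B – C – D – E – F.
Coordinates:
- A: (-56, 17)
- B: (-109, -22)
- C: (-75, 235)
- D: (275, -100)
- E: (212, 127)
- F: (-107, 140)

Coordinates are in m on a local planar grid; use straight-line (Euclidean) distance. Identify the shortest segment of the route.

A–B

Leg distances:
A→B: 65.8 m
B→C: 259.2 m
C→D: 484.5 m
D→E: 235.6 m
E→F: 319.3 m
The shortest leg is A–B at 65.8 m.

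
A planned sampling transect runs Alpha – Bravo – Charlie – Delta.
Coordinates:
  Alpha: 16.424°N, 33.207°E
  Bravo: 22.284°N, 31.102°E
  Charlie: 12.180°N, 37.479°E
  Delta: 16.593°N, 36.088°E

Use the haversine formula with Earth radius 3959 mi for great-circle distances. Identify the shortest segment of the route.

Charlie–Delta

Leg distances:
Alpha→Bravo: 427.5 mi
Bravo→Charlie: 814.8 mi
Charlie→Delta: 318.8 mi
The shortest leg is Charlie–Delta at 318.8 mi.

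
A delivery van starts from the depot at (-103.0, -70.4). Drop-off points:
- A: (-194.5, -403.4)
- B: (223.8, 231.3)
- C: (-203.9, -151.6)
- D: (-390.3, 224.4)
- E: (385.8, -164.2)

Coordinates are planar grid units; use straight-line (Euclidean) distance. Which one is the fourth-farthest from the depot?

A

Distances from the depot ((-103.0, -70.4)):
E: 497.7
B: 444.8
D: 411.6
A: 345.3
C: 129.5
The fourth-farthest is A at 345.3.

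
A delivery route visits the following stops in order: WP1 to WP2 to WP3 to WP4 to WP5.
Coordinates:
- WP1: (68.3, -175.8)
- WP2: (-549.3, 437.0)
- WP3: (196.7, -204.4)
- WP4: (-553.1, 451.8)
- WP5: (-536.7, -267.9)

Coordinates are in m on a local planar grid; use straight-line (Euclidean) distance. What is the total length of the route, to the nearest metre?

Leg distances:
WP1→WP2: 870.0 m  (cumulative 870.0 m)
WP2→WP3: 983.8 m  (cumulative 1853.9 m)
WP3→WP4: 996.4 m  (cumulative 2850.2 m)
WP4→WP5: 719.9 m  (cumulative 3570.1 m)
Total route length ≈ 3570 m.

3570 m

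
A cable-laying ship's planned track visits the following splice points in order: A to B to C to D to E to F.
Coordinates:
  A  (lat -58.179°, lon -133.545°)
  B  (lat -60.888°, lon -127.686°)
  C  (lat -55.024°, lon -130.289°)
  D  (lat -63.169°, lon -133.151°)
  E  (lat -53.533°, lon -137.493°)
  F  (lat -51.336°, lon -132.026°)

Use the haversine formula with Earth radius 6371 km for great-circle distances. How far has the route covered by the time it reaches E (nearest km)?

Leg distances:
A→B: 446.8 km  (cumulative 446.8 km)
B→C: 669.8 km  (cumulative 1116.5 km)
C→D: 920.1 km  (cumulative 2036.6 km)
D→E: 1100.4 km  (cumulative 3137.0 km)
Cumulative distance at E ≈ 3137 km.

3137 km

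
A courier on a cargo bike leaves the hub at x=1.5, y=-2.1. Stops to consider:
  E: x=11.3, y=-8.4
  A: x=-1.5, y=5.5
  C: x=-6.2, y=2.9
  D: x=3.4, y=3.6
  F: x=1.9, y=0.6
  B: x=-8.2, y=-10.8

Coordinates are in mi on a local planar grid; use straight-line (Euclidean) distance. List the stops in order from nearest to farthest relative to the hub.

Computing each straight-line distance from x=1.5, y=-2.1:
F x=1.9, y=0.6: 2.7 mi
D x=3.4, y=3.6: 6.0 mi
A x=-1.5, y=5.5: 8.2 mi
C x=-6.2, y=2.9: 9.2 mi
E x=11.3, y=-8.4: 11.7 mi
B x=-8.2, y=-10.8: 13.0 mi

F, D, A, C, E, B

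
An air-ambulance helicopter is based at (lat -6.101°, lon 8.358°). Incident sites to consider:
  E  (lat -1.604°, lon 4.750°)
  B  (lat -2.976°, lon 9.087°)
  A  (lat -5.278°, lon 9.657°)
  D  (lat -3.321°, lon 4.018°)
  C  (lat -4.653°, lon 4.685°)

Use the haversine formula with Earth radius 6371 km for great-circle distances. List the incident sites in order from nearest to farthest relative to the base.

A, B, C, D, E

Distances from the base:
A (lat -5.278°, lon 9.657°): 170.4 km
B (lat -2.976°, lon 9.087°): 356.8 km
C (lat -4.653°, lon 4.685°): 437.3 km
D (lat -3.321°, lon 4.018°): 571.7 km
E (lat -1.604°, lon 4.750°): 640.5 km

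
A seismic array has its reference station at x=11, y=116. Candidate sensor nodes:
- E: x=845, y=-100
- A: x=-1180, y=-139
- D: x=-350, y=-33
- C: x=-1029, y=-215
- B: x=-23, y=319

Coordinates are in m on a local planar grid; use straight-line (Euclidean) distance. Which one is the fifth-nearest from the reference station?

A

Distance to each, sorted:
B: 205.8 m
D: 390.5 m
E: 861.5 m
C: 1091.4 m
A: 1218.0 m
The fifth-nearest is A at 1218.0 m.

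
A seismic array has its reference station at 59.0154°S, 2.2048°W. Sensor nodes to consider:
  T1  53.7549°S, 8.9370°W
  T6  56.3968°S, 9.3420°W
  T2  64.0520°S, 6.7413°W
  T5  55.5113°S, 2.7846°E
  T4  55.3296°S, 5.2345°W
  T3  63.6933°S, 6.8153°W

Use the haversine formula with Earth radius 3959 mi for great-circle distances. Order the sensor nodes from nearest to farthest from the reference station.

Computing each great-circle distance from 59.0154°S, 2.2048°W:
T4 55.3296°S, 5.2345°W: 278.8 mi
T5 55.5113°S, 2.7846°E: 305.4 mi
T6 56.3968°S, 9.3420°W: 319.4 mi
T3 63.6933°S, 6.8153°W: 357.3 mi
T2 64.0520°S, 6.7413°W: 378.5 mi
T1 53.7549°S, 8.9370°W: 445.0 mi

T4, T5, T6, T3, T2, T1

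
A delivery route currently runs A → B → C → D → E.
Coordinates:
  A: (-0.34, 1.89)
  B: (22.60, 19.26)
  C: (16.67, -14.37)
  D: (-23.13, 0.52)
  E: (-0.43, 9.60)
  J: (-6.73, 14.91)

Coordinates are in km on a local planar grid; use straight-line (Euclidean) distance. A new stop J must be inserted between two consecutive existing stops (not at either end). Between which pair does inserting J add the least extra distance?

Added distance for inserting J between each consecutive pair:
A–B: 15.4 km
B–C: 33.0 km
C–D: 16.8 km
D–E: 5.6 km
Smallest added distance is 5.6 km, inserting between D and E.

between D and E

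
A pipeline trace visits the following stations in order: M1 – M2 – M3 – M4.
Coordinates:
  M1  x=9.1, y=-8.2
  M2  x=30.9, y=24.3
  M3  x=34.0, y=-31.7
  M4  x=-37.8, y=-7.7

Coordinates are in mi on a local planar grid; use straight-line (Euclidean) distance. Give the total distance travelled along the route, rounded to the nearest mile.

Leg distances:
M1→M2: 39.1 mi  (cumulative 39.1 mi)
M2→M3: 56.1 mi  (cumulative 95.2 mi)
M3→M4: 75.7 mi  (cumulative 170.9 mi)
Total route length ≈ 171 mi.

171 mi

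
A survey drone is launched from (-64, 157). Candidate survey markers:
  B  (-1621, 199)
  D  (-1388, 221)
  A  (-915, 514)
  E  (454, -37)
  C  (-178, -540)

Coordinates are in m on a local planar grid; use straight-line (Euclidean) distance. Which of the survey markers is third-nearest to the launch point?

A

Distance to each, sorted:
E: 553.1 m
C: 706.3 m
A: 922.8 m
D: 1325.5 m
B: 1557.6 m
The third-nearest is A at 922.8 m.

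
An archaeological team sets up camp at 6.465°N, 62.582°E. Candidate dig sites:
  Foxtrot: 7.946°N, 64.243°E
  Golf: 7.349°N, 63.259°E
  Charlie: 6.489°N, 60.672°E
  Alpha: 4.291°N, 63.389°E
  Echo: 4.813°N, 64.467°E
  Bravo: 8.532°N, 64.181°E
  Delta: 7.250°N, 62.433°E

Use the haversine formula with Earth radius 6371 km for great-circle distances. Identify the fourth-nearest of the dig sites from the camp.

Distance to each, sorted:
Delta: 88.8 km
Golf: 123.5 km
Charlie: 211.0 km
Foxtrot: 246.4 km
Alpha: 257.7 km
Echo: 277.9 km
Bravo: 289.7 km
The fourth-nearest is Foxtrot at 246.4 km.

Foxtrot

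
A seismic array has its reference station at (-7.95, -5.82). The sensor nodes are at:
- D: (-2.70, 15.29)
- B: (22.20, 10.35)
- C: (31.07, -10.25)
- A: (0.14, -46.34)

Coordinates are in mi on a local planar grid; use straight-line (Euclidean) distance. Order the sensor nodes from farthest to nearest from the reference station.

Distance from the reference station at (-7.95, -5.82) to each:
A (0.14, -46.34): 41.3 mi
C (31.07, -10.25): 39.3 mi
B (22.20, 10.35): 34.2 mi
D (-2.70, 15.29): 21.8 mi

A, C, B, D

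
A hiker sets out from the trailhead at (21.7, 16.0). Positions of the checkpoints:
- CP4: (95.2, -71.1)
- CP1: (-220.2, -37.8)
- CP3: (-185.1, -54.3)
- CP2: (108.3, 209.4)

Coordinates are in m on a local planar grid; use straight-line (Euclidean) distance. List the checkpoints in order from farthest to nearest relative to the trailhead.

CP1, CP3, CP2, CP4

Distance from the trailhead at (21.7, 16.0) to each:
CP1 (-220.2, -37.8): 247.8 m
CP3 (-185.1, -54.3): 218.4 m
CP2 (108.3, 209.4): 211.9 m
CP4 (95.2, -71.1): 114.0 m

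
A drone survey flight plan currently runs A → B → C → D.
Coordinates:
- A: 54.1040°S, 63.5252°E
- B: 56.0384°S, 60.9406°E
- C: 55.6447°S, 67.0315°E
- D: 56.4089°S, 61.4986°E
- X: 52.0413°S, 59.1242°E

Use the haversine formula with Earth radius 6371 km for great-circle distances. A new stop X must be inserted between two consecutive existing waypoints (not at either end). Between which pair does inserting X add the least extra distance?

between A and B

Added distance for inserting X between each consecutive pair:
A–B: 562.0 km
B–C: 732.1 km
C–D: 810.3 km
Smallest added distance is 562.0 km, inserting between A and B.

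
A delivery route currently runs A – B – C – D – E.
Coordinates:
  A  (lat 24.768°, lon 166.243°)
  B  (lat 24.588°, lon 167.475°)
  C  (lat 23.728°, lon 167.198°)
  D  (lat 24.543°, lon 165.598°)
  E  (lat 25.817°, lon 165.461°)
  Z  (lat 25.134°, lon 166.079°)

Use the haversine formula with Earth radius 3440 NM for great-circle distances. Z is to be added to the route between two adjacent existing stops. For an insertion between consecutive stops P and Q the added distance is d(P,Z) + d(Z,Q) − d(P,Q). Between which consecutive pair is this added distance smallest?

Added distance for inserting Z between each consecutive pair:
A–B: 38.5 NM
B–C: 133.2 NM
C–D: 48.0 NM
D–E: 20.2 NM
Smallest added distance is 20.2 NM, inserting between D and E.

between D and E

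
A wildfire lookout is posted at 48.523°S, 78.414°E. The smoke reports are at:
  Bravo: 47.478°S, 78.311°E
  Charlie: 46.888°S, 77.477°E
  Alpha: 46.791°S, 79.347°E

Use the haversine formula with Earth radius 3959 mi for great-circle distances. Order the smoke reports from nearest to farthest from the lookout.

Distances from the lookout:
Bravo 47.478°S, 78.311°E: 72.4 mi
Charlie 46.888°S, 77.477°E: 121.1 mi
Alpha 46.791°S, 79.347°E: 127.3 mi

Bravo, Charlie, Alpha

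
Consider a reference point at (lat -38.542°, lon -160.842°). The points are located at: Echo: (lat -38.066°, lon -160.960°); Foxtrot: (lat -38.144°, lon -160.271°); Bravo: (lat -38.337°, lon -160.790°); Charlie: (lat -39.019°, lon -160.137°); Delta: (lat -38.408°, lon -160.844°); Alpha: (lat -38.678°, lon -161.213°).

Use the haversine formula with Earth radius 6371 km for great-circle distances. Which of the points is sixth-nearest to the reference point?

Charlie

Distance to each, sorted:
Delta: 14.9 km
Bravo: 23.2 km
Alpha: 35.6 km
Echo: 53.9 km
Foxtrot: 66.6 km
Charlie: 80.9 km
The sixth-nearest is Charlie at 80.9 km.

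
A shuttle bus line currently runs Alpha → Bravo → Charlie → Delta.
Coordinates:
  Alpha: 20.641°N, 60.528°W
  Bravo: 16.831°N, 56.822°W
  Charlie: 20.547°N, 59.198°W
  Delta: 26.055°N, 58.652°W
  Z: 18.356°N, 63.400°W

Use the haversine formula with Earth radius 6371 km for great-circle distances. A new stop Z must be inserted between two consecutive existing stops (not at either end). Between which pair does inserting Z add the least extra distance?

between Alpha and Bravo

Added distance for inserting Z between each consecutive pair:
Alpha–Bravo: 535.5 km
Bravo–Charlie: 737.8 km
Charlie–Delta: 873.9 km
Smallest added distance is 535.5 km, inserting between Alpha and Bravo.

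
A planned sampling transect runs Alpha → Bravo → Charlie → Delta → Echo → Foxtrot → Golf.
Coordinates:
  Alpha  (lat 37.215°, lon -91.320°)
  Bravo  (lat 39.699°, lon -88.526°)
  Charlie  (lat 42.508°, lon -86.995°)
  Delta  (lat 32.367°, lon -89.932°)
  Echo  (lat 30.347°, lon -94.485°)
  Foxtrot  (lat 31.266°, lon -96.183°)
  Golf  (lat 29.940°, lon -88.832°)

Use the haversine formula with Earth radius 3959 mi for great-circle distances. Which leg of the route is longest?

Leg distances:
Alpha→Bravo: 228.7 mi
Bravo→Charlie: 209.8 mi
Charlie→Delta: 718.9 mi
Delta→Echo: 302.7 mi
Echo→Foxtrot: 119.1 mi
Foxtrot→Golf: 446.6 mi
The longest leg is Charlie–Delta at 718.9 mi.

Charlie–Delta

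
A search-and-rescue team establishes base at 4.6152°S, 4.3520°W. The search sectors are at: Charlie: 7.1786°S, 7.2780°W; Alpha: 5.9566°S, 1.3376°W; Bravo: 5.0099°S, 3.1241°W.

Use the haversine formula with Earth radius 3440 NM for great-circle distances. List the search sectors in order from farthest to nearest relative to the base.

Charlie, Alpha, Bravo

Distances from the base:
Charlie 7.1786°S, 7.2780°W: 232.8 NM
Alpha 5.9566°S, 1.3376°W: 197.4 NM
Bravo 5.0099°S, 3.1241°W: 77.2 NM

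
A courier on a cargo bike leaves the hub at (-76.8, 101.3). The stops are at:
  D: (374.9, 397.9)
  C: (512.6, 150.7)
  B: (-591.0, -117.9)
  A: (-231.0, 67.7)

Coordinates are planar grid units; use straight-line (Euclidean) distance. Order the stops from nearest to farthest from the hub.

A, D, B, C

Distance from the hub at (-76.8, 101.3) to each:
A (-231.0, 67.7): 157.8
D (374.9, 397.9): 540.4
B (-591.0, -117.9): 559.0
C (512.6, 150.7): 591.5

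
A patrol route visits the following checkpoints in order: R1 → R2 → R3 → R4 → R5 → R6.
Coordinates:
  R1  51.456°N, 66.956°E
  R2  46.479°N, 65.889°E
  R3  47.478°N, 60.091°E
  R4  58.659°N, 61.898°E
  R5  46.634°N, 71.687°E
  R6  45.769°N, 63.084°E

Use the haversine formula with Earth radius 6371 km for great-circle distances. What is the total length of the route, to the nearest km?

4418 km

Leg distances:
R1→R2: 558.9 km  (cumulative 558.9 km)
R2→R3: 453.6 km  (cumulative 1012.4 km)
R3→R4: 1249.0 km  (cumulative 2261.4 km)
R4→R5: 1487.8 km  (cumulative 3749.2 km)
R5→R6: 668.7 km  (cumulative 4417.9 km)
Total route length ≈ 4418 km.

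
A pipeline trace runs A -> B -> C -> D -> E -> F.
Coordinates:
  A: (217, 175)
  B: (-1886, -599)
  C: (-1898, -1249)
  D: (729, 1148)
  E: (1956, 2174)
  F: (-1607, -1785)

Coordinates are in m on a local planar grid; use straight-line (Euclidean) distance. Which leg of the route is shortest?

Leg distances:
A→B: 2240.9 m
B→C: 650.1 m
C→D: 3556.2 m
D→E: 1599.4 m
E→F: 5326.2 m
The shortest leg is B–C at 650.1 m.

B–C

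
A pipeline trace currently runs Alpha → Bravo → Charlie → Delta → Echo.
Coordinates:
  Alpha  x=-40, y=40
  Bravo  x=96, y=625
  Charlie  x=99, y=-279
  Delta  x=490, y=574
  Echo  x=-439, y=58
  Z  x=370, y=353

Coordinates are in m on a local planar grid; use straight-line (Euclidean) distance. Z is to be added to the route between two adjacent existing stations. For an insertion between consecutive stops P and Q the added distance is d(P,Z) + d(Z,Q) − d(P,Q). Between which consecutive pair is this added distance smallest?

between Charlie and Delta

Added distance for inserting Z between each consecutive pair:
Alpha–Bravo: 301.3 m
Bravo–Charlie: 169.7 m
Charlie–Delta: 0.8 m
Delta–Echo: 49.9 m
Smallest added distance is 0.8 m, inserting between Charlie and Delta.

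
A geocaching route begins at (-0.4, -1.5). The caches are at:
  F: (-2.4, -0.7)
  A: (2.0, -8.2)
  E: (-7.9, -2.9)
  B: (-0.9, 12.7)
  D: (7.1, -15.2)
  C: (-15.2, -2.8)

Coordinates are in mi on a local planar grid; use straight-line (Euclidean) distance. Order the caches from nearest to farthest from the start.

Distance from the start at (-0.4, -1.5) to each:
F (-2.4, -0.7): 2.2 mi
A (2.0, -8.2): 7.1 mi
E (-7.9, -2.9): 7.6 mi
B (-0.9, 12.7): 14.2 mi
C (-15.2, -2.8): 14.9 mi
D (7.1, -15.2): 15.6 mi

F, A, E, B, C, D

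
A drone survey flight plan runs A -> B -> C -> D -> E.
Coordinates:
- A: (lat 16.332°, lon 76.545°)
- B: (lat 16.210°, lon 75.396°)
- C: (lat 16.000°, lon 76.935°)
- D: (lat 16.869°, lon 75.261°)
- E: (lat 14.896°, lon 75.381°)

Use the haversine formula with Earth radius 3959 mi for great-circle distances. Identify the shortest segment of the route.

A–B

Leg distances:
A→B: 76.7 mi
B→C: 103.2 mi
C→D: 126.1 mi
D→E: 136.6 mi
The shortest leg is A–B at 76.7 mi.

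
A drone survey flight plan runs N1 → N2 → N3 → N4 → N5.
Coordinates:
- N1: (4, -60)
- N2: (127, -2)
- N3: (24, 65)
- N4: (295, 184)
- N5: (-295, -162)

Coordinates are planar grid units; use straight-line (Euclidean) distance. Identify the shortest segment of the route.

Leg distances:
N1→N2: 136.0
N2→N3: 122.9
N3→N4: 296.0
N4→N5: 684.0
The shortest leg is N2–N3 at 122.9.

N2–N3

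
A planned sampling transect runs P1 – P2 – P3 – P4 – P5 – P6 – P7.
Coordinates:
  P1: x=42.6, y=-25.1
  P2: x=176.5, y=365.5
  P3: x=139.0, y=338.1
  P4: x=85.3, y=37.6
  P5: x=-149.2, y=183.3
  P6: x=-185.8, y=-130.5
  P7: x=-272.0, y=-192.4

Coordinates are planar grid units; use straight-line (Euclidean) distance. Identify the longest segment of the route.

P1–P2

Leg distances:
P1→P2: 412.9
P2→P3: 46.4
P3→P4: 305.3
P4→P5: 276.1
P5→P6: 315.9
P6→P7: 106.1
The longest leg is P1–P2 at 412.9.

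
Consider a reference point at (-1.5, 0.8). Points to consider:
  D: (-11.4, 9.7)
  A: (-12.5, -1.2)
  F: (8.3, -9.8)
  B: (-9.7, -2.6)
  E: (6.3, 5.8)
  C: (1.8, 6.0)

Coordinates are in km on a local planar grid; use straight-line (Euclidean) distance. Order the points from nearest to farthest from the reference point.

Distances from the reference point:
C (1.8, 6.0): 6.2 km
B (-9.7, -2.6): 8.9 km
E (6.3, 5.8): 9.3 km
A (-12.5, -1.2): 11.2 km
D (-11.4, 9.7): 13.3 km
F (8.3, -9.8): 14.4 km

C, B, E, A, D, F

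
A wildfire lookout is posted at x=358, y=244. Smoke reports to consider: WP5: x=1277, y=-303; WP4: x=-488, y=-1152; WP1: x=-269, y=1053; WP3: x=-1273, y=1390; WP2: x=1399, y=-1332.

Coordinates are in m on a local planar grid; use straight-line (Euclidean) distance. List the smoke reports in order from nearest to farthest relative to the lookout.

WP1, WP5, WP4, WP2, WP3

Distance from the lookout at x=358, y=244 to each:
WP1 x=-269, y=1053: 1023.5 m
WP5 x=1277, y=-303: 1069.5 m
WP4 x=-488, y=-1152: 1632.3 m
WP2 x=1399, y=-1332: 1888.8 m
WP3 x=-1273, y=1390: 1993.4 m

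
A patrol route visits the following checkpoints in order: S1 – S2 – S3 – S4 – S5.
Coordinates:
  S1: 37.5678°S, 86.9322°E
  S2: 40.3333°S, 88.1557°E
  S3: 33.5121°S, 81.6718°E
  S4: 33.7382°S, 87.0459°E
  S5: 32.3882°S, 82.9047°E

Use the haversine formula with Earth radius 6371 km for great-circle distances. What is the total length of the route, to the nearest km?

2189 km

Leg distances:
S1→S2: 325.2 km  (cumulative 325.2 km)
S2→S3: 952.0 km  (cumulative 1277.2 km)
S3→S4: 498.2 km  (cumulative 1775.4 km)
S4→S5: 414.0 km  (cumulative 2189.4 km)
Total route length ≈ 2189 km.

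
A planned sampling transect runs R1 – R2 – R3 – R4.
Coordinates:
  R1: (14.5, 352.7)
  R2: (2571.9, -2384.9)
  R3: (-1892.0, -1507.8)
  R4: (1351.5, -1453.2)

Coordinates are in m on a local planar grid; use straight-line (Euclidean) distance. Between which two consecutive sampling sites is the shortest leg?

Leg distances:
R1→R2: 3746.3 m
R2→R3: 4549.3 m
R3→R4: 3244.0 m
The shortest leg is R3–R4 at 3244.0 m.

R3–R4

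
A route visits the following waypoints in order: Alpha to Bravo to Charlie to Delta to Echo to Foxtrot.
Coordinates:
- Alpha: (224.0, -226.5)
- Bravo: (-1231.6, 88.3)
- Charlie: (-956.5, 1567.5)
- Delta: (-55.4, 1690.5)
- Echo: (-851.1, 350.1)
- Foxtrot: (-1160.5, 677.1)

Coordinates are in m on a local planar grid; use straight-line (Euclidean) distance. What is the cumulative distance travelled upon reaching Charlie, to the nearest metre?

Leg distances:
Alpha→Bravo: 1489.3 m  (cumulative 1489.3 m)
Bravo→Charlie: 1504.6 m  (cumulative 2993.8 m)
Cumulative distance at Charlie ≈ 2994 m.

2994 m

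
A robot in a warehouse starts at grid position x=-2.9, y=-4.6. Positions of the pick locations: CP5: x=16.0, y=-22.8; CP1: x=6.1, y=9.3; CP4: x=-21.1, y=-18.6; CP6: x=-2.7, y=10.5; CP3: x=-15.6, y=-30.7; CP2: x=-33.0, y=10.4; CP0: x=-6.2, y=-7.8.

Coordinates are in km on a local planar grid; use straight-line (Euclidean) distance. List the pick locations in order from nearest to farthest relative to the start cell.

Computing each straight-line distance from x=-2.9, y=-4.6:
CP0 x=-6.2, y=-7.8: 4.6 km
CP6 x=-2.7, y=10.5: 15.1 km
CP1 x=6.1, y=9.3: 16.6 km
CP4 x=-21.1, y=-18.6: 23.0 km
CP5 x=16.0, y=-22.8: 26.2 km
CP3 x=-15.6, y=-30.7: 29.0 km
CP2 x=-33.0, y=10.4: 33.6 km

CP0, CP6, CP1, CP4, CP5, CP3, CP2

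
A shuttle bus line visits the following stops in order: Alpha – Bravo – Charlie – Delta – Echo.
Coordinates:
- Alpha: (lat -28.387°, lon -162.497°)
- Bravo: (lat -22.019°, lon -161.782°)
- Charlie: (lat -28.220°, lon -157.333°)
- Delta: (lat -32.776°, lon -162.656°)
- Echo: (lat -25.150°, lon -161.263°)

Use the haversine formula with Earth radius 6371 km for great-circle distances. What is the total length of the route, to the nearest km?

3111 km

Leg distances:
Alpha→Bravo: 711.7 km  (cumulative 711.7 km)
Bravo→Charlie: 822.0 km  (cumulative 1533.8 km)
Charlie→Delta: 718.6 km  (cumulative 2252.4 km)
Delta→Echo: 858.7 km  (cumulative 3111.1 km)
Total route length ≈ 3111 km.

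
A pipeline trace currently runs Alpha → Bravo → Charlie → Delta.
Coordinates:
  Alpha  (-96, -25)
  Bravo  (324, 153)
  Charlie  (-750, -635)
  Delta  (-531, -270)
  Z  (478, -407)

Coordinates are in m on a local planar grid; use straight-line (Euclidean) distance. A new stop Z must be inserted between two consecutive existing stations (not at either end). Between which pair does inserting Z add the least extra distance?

Added distance for inserting Z between each consecutive pair:
Alpha–Bravo: 814.1 m
Bravo–Charlie: 497.7 m
Charlie–Delta: 1841.6 m
Smallest added distance is 497.7 m, inserting between Bravo and Charlie.

between Bravo and Charlie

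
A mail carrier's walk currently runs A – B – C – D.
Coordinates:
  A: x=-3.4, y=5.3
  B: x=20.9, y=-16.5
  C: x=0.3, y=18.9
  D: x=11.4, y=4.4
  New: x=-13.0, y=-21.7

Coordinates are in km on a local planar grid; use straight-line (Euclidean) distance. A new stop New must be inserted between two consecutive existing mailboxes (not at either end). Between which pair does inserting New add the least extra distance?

between A and B

Added distance for inserting New between each consecutive pair:
A–B: 30.3 km
B–C: 36.1 km
C–D: 60.2 km
Smallest added distance is 30.3 km, inserting between A and B.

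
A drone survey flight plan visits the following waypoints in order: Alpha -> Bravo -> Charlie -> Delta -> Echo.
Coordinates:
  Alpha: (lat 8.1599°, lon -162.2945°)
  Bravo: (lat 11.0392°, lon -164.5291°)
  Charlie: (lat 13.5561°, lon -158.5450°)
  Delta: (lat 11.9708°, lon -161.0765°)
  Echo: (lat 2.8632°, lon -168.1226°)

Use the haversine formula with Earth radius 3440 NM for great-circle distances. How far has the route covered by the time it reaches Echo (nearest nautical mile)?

1465 NM

Leg distances:
Alpha→Bravo: 217.7 NM  (cumulative 217.7 NM)
Bravo→Charlie: 382.1 NM  (cumulative 599.8 NM)
Charlie→Delta: 176.2 NM  (cumulative 776.0 NM)
Delta→Echo: 688.9 NM  (cumulative 1464.9 NM)
Cumulative distance at Echo ≈ 1465 NM.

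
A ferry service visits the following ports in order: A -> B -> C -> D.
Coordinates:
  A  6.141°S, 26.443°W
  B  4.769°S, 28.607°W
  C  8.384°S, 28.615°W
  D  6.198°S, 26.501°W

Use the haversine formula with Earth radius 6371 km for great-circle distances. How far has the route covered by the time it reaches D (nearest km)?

Leg distances:
A→B: 284.0 km  (cumulative 284.0 km)
B→C: 402.0 km  (cumulative 686.0 km)
C→D: 336.8 km  (cumulative 1022.8 km)
Cumulative distance at D ≈ 1023 km.

1023 km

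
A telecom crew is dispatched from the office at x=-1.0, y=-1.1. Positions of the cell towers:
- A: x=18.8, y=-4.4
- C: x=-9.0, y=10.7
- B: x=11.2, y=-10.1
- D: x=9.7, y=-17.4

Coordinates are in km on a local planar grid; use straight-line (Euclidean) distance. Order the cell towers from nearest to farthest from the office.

C, B, D, A

Computing each straight-line distance from x=-1.0, y=-1.1:
C x=-9.0, y=10.7: 14.3 km
B x=11.2, y=-10.1: 15.2 km
D x=9.7, y=-17.4: 19.5 km
A x=18.8, y=-4.4: 20.1 km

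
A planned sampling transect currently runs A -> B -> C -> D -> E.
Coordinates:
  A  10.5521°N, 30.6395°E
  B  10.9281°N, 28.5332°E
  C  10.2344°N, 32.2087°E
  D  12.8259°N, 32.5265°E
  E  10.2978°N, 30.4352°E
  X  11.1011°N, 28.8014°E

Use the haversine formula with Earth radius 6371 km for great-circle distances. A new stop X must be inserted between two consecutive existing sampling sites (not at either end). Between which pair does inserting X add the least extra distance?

Added distance for inserting X between each consecutive pair:
A–B: 11.0 km
B–C: 10.5 km
C–D: 542.6 km
D–E: 286.1 km
Smallest added distance is 10.5 km, inserting between B and C.

between B and C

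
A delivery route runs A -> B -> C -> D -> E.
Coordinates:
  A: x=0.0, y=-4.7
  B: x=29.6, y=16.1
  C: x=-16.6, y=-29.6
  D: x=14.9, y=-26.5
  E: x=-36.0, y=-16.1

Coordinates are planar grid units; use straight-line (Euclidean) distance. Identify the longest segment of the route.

B–C

Leg distances:
A→B: 36.2
B→C: 65.0
C→D: 31.7
D→E: 52.0
The longest leg is B–C at 65.0.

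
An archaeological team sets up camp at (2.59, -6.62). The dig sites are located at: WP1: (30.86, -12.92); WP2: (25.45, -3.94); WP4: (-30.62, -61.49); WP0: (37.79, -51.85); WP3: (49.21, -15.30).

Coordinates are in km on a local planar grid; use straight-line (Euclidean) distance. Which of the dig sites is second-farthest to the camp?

Distance to each, sorted:
WP4: 64.1 km
WP0: 57.3 km
WP3: 47.4 km
WP1: 29.0 km
WP2: 23.0 km
The second-farthest is WP0 at 57.3 km.

WP0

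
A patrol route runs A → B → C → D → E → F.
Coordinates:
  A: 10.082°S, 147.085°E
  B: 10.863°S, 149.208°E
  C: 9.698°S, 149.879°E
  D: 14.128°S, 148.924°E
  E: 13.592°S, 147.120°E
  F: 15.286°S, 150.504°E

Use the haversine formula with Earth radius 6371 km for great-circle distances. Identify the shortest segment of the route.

Leg distances:
A→B: 247.8 km
B→C: 148.9 km
C→D: 503.4 km
D→E: 203.7 km
E→F: 410.2 km
The shortest leg is B–C at 148.9 km.

B–C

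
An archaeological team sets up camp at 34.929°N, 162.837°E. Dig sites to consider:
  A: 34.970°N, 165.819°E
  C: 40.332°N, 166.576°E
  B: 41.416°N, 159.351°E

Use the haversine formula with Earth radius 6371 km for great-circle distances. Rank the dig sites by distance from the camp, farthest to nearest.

Distance from the camp at 34.929°N, 162.837°E to each:
B 41.416°N, 159.351°E: 782.9 km
C 40.332°N, 166.576°E: 684.9 km
A 34.970°N, 165.819°E: 271.8 km

B, C, A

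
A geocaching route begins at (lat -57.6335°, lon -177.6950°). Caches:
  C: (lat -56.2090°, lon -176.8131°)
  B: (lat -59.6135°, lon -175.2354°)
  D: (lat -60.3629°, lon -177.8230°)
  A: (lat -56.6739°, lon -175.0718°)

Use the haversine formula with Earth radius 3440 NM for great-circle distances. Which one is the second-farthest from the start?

Distances from the start ((lat -57.6335°, lon -177.6950°)):
D: 163.9 NM
B: 141.6 NM
A: 103.0 NM
C: 90.3 NM
The second-farthest is B at 141.6 NM.

B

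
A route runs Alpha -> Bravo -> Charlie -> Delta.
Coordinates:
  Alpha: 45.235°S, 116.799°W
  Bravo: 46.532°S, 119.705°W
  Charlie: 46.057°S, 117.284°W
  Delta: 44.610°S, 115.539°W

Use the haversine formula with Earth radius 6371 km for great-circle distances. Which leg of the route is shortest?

Leg distances:
Alpha→Bravo: 267.2 km
Bravo→Charlie: 193.4 km
Charlie→Delta: 210.9 km
The shortest leg is Bravo–Charlie at 193.4 km.

Bravo–Charlie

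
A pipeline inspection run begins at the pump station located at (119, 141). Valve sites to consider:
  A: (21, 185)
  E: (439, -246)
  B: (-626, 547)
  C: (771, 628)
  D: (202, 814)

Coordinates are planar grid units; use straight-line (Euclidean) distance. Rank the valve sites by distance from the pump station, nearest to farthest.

A, E, D, C, B

Computing each straight-line distance from (119, 141):
A (21, 185): 107.4
E (439, -246): 502.2
D (202, 814): 678.1
C (771, 628): 813.8
B (-626, 547): 848.4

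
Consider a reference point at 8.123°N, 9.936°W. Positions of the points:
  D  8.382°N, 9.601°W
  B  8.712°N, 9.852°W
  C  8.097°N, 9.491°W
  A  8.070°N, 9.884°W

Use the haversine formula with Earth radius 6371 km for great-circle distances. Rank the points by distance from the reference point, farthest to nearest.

Distance from the reference point at 8.123°N, 9.936°W to each:
B 8.712°N, 9.852°W: 66.1 km
C 8.097°N, 9.491°W: 49.1 km
D 8.382°N, 9.601°W: 46.8 km
A 8.070°N, 9.884°W: 8.2 km

B, C, D, A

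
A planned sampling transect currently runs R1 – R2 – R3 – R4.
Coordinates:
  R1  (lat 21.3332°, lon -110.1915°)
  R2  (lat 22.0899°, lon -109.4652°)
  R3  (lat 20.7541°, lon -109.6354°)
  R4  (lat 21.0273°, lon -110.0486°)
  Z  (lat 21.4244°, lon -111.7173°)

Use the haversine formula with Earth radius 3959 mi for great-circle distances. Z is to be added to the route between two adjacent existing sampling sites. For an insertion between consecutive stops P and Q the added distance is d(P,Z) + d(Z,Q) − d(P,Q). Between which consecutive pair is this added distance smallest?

between R1 and R2

Added distance for inserting Z between each consecutive pair:
R1–R2: 180.0 mi
R2–R3: 200.7 mi
R3–R4: 220.2 mi
Smallest added distance is 180.0 mi, inserting between R1 and R2.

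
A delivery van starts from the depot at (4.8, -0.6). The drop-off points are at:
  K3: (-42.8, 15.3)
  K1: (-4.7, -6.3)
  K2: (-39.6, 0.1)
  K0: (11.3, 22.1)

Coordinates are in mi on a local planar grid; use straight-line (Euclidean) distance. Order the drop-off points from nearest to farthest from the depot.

Distances from the depot:
K1 (-4.7, -6.3): 11.1 mi
K0 (11.3, 22.1): 23.6 mi
K2 (-39.6, 0.1): 44.4 mi
K3 (-42.8, 15.3): 50.2 mi

K1, K0, K2, K3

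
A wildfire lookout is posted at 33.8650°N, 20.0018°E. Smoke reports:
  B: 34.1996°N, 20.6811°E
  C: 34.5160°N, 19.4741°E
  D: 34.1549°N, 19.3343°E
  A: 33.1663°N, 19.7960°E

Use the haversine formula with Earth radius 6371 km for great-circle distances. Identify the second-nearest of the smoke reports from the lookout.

B

Distance to each, sorted:
D: 69.5 km
B: 72.8 km
A: 80.0 km
C: 87.2 km
The second-nearest is B at 72.8 km.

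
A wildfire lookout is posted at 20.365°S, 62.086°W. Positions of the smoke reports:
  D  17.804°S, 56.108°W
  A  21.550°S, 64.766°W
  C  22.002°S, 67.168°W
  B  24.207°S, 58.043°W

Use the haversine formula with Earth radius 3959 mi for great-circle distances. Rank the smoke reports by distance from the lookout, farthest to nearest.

D, B, C, A

Distance from the lookout at 20.365°S, 62.086°W to each:
D 17.804°S, 56.108°W: 428.5 mi
B 24.207°S, 58.043°W: 370.5 mi
C 22.002°S, 67.168°W: 346.4 mi
A 21.550°S, 64.766°W: 191.3 mi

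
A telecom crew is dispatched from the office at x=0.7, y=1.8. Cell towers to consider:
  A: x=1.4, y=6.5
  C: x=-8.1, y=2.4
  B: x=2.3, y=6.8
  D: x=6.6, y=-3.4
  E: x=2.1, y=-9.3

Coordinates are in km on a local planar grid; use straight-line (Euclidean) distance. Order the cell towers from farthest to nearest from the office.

Distance from the office at x=0.7, y=1.8 to each:
E x=2.1, y=-9.3: 11.2 km
C x=-8.1, y=2.4: 8.8 km
D x=6.6, y=-3.4: 7.9 km
B x=2.3, y=6.8: 5.2 km
A x=1.4, y=6.5: 4.8 km

E, C, D, B, A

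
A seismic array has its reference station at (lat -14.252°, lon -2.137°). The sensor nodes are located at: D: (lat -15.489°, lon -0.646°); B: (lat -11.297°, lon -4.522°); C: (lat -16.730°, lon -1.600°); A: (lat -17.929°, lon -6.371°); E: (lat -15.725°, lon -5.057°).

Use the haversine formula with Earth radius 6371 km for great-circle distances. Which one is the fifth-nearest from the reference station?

Distance to each, sorted:
D: 211.2 km
C: 281.5 km
E: 353.8 km
B: 418.1 km
A: 609.7 km
The fifth-nearest is A at 609.7 km.

A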